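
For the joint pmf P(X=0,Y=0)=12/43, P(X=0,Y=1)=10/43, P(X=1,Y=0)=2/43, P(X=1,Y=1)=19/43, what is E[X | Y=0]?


P(Y=0) = 14/43
E[X|Y=0] = (0*12 + 1*2)/14 = 2/14 = 1/7

1/7


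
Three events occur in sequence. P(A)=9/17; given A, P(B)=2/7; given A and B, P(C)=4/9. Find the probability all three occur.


P(A∩B∩C) = P(A) * P(B|A) * P(C|A∩B)
= 9/17 * 2/7 * 4/9
= 18/119 * 4/9 = 8/119

8/119


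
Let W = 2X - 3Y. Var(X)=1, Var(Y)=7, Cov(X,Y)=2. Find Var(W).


Var(2X - 3Y) = 2^2*Var(X) + (-3)^2*Var(Y) + 2*2*(-3)*Cov(X,Y)
= 4*1 + 9*7 - 12*2
= 4 + 63 - 24 = 43

43


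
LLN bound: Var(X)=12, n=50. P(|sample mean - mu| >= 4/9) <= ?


Var(Xbar) = Var(X)/n = 12/50
Chebyshev: P(|Xbar-mu| >= 4/9) <= Var(Xbar)/(4/9)^2 = (6/25)/(16/81) = 243/200
Bound exceeds 1, so trivial bound: 1

1


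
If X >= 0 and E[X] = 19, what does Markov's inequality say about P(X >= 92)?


Markov: P(X >= a) <= E[X]/a
P(X >= 92) <= 19/92

19/92


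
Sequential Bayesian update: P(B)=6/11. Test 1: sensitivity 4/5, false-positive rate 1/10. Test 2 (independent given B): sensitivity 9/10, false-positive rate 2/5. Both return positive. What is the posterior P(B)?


After test 1: P(+) = 4/5*6/11 + 1/10*5/11 = 53/110
P(B|+) = (24/55)/(53/110) = 48/53
After test 2 (use post1 as new prior): P(+) = 9/10*48/53 + 2/5*5/53 = 226/265
P(B|+,+) = (216/265)/(226/265) = 108/113

108/113


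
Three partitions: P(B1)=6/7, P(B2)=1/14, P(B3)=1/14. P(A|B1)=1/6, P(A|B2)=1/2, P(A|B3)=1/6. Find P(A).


P(A) = P(A|B1)P(B1) + P(A|B2)P(B2) + P(A|B3)P(B3)
= 1/6*6/7 + 1/2*1/14 + 1/6*1/14
= 1/7 + 1/28 + 1/84 = 4/21

4/21


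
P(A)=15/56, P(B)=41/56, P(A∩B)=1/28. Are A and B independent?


P(A)*P(B) = 15/56*41/56 = 615/3136
P(A∩B) = 1/28 != 615/3136, so not independent

No, A and B are not independent


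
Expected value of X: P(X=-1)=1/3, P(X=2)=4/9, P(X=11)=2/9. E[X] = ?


E[X] = sum(x * P(x))
= -1*1/3 + 2*4/9 + 11*2/9
= 3

3


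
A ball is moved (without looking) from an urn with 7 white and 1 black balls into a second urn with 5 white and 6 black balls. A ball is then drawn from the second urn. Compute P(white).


P(transfer white) = 7/8; P(transfer black) = 1/8
If white transferred: Urn II has 6 white of 12, so P(white|white moved) = 1/2
If black transferred: Urn II has 5 white of 12, so P(white|black moved) = 5/12
By total probability: P(white) = 7/8*1/2 + 1/8*5/12 = 47/96

47/96


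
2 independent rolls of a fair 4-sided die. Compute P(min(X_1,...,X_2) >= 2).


P(min >= 2) = P(all X_i >= 2) = (P(X_1 >= 2))^2
= (3/4)^2 = 9/16

9/16


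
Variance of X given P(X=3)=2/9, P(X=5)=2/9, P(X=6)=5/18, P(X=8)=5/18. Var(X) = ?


E[X] = 17/3, E[X^2] = 106/3
Var(X) = E[X^2] - (E[X])^2 = 106/3 - (17/3)^2 = 29/9

29/9


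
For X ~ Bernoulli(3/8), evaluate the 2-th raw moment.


For Bernoulli: X in {0,1}
E[X^2] = 0^2*(1-3/8) + 1^2*3/8 = 3/8

3/8


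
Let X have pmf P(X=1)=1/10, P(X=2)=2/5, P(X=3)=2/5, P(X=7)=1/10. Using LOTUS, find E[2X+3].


E[2X+3] = sum(g(x)*P(x))
= 5*1/10 + 7*2/5 + 9*2/5 + 17*1/10
= 43/5

43/5


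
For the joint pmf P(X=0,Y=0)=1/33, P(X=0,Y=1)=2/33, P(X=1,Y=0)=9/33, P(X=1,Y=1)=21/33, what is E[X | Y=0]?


P(Y=0) = 10/33
E[X|Y=0] = (0*1 + 1*9)/10 = 9/10

9/10


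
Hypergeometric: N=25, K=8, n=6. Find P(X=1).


P(X=1) = C(8,1)*C(17,5) / C(25,6)
= 8*6188 / 177100
= 49504/177100 = 1768/6325

1768/6325


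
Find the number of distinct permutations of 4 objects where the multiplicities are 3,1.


4! = 24
Denominator: 3!=6 * 1!=1
Coefficient = 24 / 6 = 4

4


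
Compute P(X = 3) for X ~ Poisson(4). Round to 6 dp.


P(X=3) = e^(-4) * 4^3 / 3!
≈ 0.01831563889 * 64 / 6
≈ 0.195367

0.195367


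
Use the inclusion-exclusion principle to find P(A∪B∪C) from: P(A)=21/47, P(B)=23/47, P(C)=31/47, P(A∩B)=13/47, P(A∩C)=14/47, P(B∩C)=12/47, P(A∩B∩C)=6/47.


P(A∪B∪C) = P(A)+P(B)+P(C) - P(AB)-P(AC)-P(BC) + P(ABC)
= 21/47+23/47+31/47 - 13/47-14/47-12/47 + 6/47
= 42/47

42/47


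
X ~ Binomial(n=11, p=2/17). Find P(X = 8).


P(X=8) = C(11,8) * p^8 * (1-p)^3
= 165 * 256/6975757441 * 3375/4913
= 142560000/34271896307633

142560000/34271896307633


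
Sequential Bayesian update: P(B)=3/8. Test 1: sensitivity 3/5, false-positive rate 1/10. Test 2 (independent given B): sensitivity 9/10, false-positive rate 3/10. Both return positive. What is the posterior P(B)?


After test 1: P(+) = 3/5*3/8 + 1/10*5/8 = 23/80
P(B|+) = (9/40)/(23/80) = 18/23
After test 2 (use post1 as new prior): P(+) = 9/10*18/23 + 3/10*5/23 = 177/230
P(B|+,+) = (81/115)/(177/230) = 54/59

54/59


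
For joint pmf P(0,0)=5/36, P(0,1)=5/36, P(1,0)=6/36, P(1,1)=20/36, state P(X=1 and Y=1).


Read from table: P(X=1, Y=1) = 20/36 = 5/9

5/9


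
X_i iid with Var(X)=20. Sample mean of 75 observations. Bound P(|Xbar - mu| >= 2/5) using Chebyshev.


Var(Xbar) = Var(X)/n = 20/75
Chebyshev: P(|Xbar-mu| >= 2/5) <= Var(Xbar)/(2/5)^2 = (4/15)/(4/25) = 5/3
Bound exceeds 1, so trivial bound: 1

1


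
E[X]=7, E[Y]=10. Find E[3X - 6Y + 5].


E[3X - 6Y + 5] = 3*E[X] - 6*E[Y] + 5
= (3)*(7) + (-6)*(10) + (5)
= 21 - 60 + 5 = -34

-34


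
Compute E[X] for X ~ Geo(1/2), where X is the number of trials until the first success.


For geometric (trials until first success), E[X] = 1/p = 1/(1/2) = 2

2


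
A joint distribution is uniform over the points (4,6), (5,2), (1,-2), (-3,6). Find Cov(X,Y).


E[X]=7/4, E[Y]=3, E[XY]=7/2
Cov(X,Y) = E[XY] - E[X]E[Y] = 7/2 - 7/4*3 = -7/4

-7/4


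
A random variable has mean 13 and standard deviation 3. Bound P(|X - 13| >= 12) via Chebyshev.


k = 12/3 = 4
Chebyshev: P(|X-mu| >= k*sigma) <= 1/k^2 = 1/4^2 = 1/16

1/16


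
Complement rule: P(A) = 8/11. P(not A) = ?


P(A') = 1 - P(A) = 1 - 8/11 = 3/11

3/11


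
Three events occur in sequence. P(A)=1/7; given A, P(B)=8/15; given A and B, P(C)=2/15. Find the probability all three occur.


P(A∩B∩C) = P(A) * P(B|A) * P(C|A∩B)
= 1/7 * 8/15 * 2/15
= 8/105 * 2/15 = 16/1575

16/1575


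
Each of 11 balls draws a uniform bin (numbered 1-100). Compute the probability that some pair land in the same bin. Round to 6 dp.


P(all different) = prod((100-i)/100 for i=0..10) = 0.565341
P(at least one match) = 1 - 0.565341 = 0.434659

0.434659


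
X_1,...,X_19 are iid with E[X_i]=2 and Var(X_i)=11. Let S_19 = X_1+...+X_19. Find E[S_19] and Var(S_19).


E[S_n] = n*mu = 19*2 = 38
Var(S_n) = n*sigma^2 = 19*11 = 209

E[S_19]=38, Var(S_19)=209


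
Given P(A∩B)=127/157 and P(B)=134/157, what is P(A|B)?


P(A|B) = P(A∩B)/P(B) = (127/157)/(134/157) = 127/134

127/134


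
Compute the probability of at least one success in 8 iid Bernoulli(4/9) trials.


P(at least one) = 1 - P(none)
P(none) = (1 - 4/9)^8 = (5/9)^8 = 390625/43046721
P(at least one) = 1 - 390625/43046721 = 42656096/43046721

42656096/43046721


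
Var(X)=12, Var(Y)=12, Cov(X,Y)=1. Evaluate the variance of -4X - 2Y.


Var(-4X - 2Y) = (-4)^2*Var(X) + (-2)^2*Var(Y) + 2*(-4)*(-2)*Cov(X,Y)
= 16*12 + 4*12 + 16*1
= 192 + 48 + 16 = 256

256


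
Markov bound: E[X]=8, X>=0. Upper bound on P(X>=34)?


Markov: P(X >= a) <= E[X]/a
P(X >= 34) <= 8/34 = 4/17

4/17


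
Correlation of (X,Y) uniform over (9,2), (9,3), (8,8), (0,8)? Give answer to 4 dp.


Cov(X,Y) = -6.8750, Var(X) = 14.2500, Var(Y) = 7.6875
rho = Cov/(sqrt(VarX)*sqrt(VarY)) = -0.6569

-0.6569


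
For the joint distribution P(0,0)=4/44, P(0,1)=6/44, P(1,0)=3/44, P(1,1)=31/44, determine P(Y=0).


P(Y=0) = P(0,0)+P(1,0) = 4/44 + 3/44 = 7/44

7/44


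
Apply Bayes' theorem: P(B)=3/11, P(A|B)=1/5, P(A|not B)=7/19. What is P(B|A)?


P(A) = P(A|B)P(B) + P(A|B')P(B') = 1/5*3/11 + 7/19*8/11 = 337/1045
P(B|A) = P(A|B)P(B)/P(A) = (3/55)/(337/1045) = 57/337

57/337


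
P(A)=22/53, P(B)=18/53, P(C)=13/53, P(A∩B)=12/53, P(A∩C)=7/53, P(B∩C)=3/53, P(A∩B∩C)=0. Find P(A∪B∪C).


P(A∪B∪C) = P(A)+P(B)+P(C) - P(AB)-P(AC)-P(BC) + P(ABC)
= 22/53+18/53+13/53 - 12/53-7/53-3/53 + 0
= 31/53

31/53


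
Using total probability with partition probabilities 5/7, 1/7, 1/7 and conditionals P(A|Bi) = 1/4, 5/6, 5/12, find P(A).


P(A) = P(A|B1)P(B1) + P(A|B2)P(B2) + P(A|B3)P(B3)
= 1/4*5/7 + 5/6*1/7 + 5/12*1/7
= 5/28 + 5/42 + 5/84 = 5/14

5/14


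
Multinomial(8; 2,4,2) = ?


8! = 40320
Denominator: 2!=2 * 4!=24 * 2!=2
Coefficient = 40320 / 96 = 420

420


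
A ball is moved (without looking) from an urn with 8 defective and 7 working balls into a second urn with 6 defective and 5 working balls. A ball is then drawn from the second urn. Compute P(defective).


P(transfer defective) = 8/15; P(transfer working) = 7/15
If defective transferred: Urn II has 7 defective of 12, so P(defective|defective moved) = 7/12
If working transferred: Urn II has 6 defective of 12, so P(defective|working moved) = 1/2
By total probability: P(defective) = 8/15*7/12 + 7/15*1/2 = 49/90

49/90


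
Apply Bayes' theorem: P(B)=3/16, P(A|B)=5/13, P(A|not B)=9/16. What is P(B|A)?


P(A) = P(A|B)P(B) + P(A|B')P(B') = 5/13*3/16 + 9/16*13/16 = 1761/3328
P(B|A) = P(A|B)P(B)/P(A) = (15/208)/(1761/3328) = 80/587

80/587


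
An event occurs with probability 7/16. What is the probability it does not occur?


P(A') = 1 - P(A) = 1 - 7/16 = 9/16

9/16


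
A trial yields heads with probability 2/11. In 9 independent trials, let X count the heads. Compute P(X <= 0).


P(X<=0) = P(X=0)
= 387420489/2357947691
= 387420489/2357947691

387420489/2357947691


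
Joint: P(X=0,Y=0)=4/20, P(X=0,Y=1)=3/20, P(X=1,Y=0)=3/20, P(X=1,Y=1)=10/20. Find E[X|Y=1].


P(Y=1) = 13/20
E[X|Y=1] = (0*3 + 1*10)/13 = 10/13

10/13


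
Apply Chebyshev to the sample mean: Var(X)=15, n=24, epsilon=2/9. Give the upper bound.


Var(Xbar) = Var(X)/n = 15/24
Chebyshev: P(|Xbar-mu| >= 2/9) <= Var(Xbar)/(2/9)^2 = (5/8)/(4/81) = 405/32
Bound exceeds 1, so trivial bound: 1

1


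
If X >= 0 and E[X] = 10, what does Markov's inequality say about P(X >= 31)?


Markov: P(X >= a) <= E[X]/a
P(X >= 31) <= 10/31

10/31


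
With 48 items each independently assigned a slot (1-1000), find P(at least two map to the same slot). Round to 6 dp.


P(all different) = prod((1000-i)/1000 for i=0..47) = 0.317812
P(at least one match) = 1 - 0.317812 = 0.682188

0.682188


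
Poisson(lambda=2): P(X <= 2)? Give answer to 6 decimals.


P(X<=2) = e^(-2)*2^0/0! + e^(-2)*2^1/1! + e^(-2)*2^2/2!
≈ 0.1353352832 + 0.2706705665 + 0.2706705665
= 0.6766764162
≈ 0.676676

0.676676


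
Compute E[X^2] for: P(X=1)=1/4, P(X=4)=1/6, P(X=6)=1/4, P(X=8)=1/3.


E[X^2] = sum(x^2 * P(x))
= 1*1/4 + 16*1/6 + 36*1/4 + 64*1/3
= 133/4

133/4


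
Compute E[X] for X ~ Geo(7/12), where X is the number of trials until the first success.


For geometric (trials until first success), E[X] = 1/p = 1/(7/12) = 12/7

12/7


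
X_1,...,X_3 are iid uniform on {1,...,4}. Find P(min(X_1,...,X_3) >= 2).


P(min >= 2) = P(all X_i >= 2) = (P(X_1 >= 2))^3
= (3/4)^3 = 27/64

27/64


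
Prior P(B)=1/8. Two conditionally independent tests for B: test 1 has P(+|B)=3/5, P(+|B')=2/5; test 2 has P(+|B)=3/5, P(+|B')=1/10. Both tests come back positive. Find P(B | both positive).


After test 1: P(+) = 3/5*1/8 + 2/5*7/8 = 17/40
P(B|+) = (3/40)/(17/40) = 3/17
After test 2 (use post1 as new prior): P(+) = 3/5*3/17 + 1/10*14/17 = 16/85
P(B|+,+) = (9/85)/(16/85) = 9/16

9/16


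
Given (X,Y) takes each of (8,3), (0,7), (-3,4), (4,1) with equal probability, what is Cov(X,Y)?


E[X]=9/4, E[Y]=15/4, E[XY]=4
Cov(X,Y) = E[XY] - E[X]E[Y] = 4 - 9/4*15/4 = -71/16

-71/16


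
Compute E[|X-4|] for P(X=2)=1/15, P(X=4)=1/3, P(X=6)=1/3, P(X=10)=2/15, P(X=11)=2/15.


E[|X-4|] = sum(g(x)*P(x))
= 2*1/15 + 0*1/3 + 2*1/3 + 6*2/15 + 7*2/15
= 38/15

38/15


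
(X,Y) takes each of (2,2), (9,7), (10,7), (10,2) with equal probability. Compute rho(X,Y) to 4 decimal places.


Cov(X,Y) = 4.3750, Var(X) = 11.1875, Var(Y) = 6.2500
rho = Cov/(sqrt(VarX)*sqrt(VarY)) = 0.5232

0.5232


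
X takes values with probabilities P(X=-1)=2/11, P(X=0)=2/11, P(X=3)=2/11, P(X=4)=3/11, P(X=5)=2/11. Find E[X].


E[X] = sum(x * P(x))
= -1*2/11 + 0*2/11 + 3*2/11 + 4*3/11 + 5*2/11
= 26/11

26/11


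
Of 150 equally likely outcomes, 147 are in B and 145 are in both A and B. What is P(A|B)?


P(A|B) = P(A∩B)/P(B) = (145/150)/(147/150) = 145/147

145/147


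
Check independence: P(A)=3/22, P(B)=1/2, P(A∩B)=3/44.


P(A)*P(B) = 3/22*1/2 = 3/44
P(A∩B) = 3/44, which equals P(A)P(B), so independent

Yes, A and B are independent


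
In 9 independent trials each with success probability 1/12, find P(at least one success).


P(at least one) = 1 - P(none)
P(none) = (1 - 1/12)^9 = (11/12)^9 = 2357947691/5159780352
P(at least one) = 1 - 2357947691/5159780352 = 2801832661/5159780352

2801832661/5159780352


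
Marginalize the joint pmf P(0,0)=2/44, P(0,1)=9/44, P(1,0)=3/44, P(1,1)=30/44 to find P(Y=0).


P(Y=0) = P(0,0)+P(1,0) = 2/44 + 3/44 = 5/44

5/44


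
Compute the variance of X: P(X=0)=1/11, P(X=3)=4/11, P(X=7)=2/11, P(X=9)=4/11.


E[X] = 62/11, E[X^2] = 458/11
Var(X) = E[X^2] - (E[X])^2 = 458/11 - (62/11)^2 = 1194/121

1194/121


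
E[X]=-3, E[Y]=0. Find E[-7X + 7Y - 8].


E[-7X + 7Y - 8] = -7*E[X] + 7*E[Y] - 8
= (-7)*(-3) + (7)*(0) + (-8)
= 21 + 0 - 8 = 13

13


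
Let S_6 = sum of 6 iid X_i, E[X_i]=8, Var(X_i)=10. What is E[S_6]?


E[S_n] = n*E[X_1] = 6*8 = 48

48


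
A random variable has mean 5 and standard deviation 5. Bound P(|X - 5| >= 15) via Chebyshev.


k = 15/5 = 3
Chebyshev: P(|X-mu| >= k*sigma) <= 1/k^2 = 1/3^2 = 1/9

1/9


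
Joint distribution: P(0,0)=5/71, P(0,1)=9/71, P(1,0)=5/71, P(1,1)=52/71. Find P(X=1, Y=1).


Read from table: P(X=1, Y=1) = 52/71

52/71


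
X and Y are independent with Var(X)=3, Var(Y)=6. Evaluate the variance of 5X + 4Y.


Independence => Cov(X,Y)=0
Var(5X + 4Y) = 5^2*Var(X) + 4^2*Var(Y)
= 25*3 + 16*6 = 171

171


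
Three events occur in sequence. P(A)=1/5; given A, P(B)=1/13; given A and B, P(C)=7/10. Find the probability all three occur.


P(A∩B∩C) = P(A) * P(B|A) * P(C|A∩B)
= 1/5 * 1/13 * 7/10
= 1/65 * 7/10 = 7/650

7/650


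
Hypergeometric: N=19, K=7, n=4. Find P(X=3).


P(X=3) = C(7,3)*C(12,1) / C(19,4)
= 35*12 / 3876
= 420/3876 = 35/323

35/323


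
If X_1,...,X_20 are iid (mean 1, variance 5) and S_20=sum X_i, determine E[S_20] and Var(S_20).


E[S_n] = n*mu = 20*1 = 20
Var(S_n) = n*sigma^2 = 20*5 = 100

E[S_20]=20, Var(S_20)=100


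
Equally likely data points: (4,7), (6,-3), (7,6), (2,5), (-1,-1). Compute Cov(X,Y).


E[X]=18/5, E[Y]=14/5, E[XY]=63/5
Cov(X,Y) = E[XY] - E[X]E[Y] = 63/5 - 18/5*14/5 = 63/25

63/25


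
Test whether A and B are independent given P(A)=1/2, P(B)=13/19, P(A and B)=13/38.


P(A)*P(B) = 1/2*13/19 = 13/38
P(A∩B) = 13/38, which equals P(A)P(B), so independent

Yes, A and B are independent


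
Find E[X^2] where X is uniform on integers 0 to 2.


E[X^2] = (1/3) * sum(x^2 for x=0..2)
= 5/3

5/3


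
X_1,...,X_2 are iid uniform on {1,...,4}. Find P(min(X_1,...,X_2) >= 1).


P(min >= 1) = P(all X_i >= 1) = (P(X_1 >= 1))^2
= (4/4)^2 = 1^2 = 1

1


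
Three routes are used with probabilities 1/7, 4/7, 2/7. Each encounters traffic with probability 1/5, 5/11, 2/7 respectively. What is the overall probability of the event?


P(A) = P(A|B1)P(B1) + P(A|B2)P(B2) + P(A|B3)P(B3)
= 1/5*1/7 + 5/11*4/7 + 2/7*2/7
= 1/35 + 20/77 + 4/49 = 997/2695

997/2695


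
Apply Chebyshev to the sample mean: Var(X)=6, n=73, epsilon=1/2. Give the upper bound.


Var(Xbar) = Var(X)/n = 6/73
Chebyshev: P(|Xbar-mu| >= 1/2) <= Var(Xbar)/(1/2)^2 = (6/73)/(1/4) = 24/73

24/73


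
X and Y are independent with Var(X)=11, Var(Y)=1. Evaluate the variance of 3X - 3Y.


Independence => Cov(X,Y)=0
Var(3X - 3Y) = 3^2*Var(X) + (-3)^2*Var(Y)
= 9*11 + 9*1 = 108

108


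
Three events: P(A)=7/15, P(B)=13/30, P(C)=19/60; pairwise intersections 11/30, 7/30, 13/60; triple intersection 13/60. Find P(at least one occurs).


P(A∪B∪C) = P(A)+P(B)+P(C) - P(AB)-P(AC)-P(BC) + P(ABC)
= 7/15+13/30+19/60 - 11/30-7/30-13/60 + 13/60
= 37/60

37/60


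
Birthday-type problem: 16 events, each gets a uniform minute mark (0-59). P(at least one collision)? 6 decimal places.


P(all different) = prod((60-i)/60 for i=0..15) = 0.110957
P(at least one match) = 1 - 0.110957 = 0.889043

0.889043


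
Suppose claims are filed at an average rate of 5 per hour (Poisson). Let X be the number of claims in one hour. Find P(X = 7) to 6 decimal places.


P(X=7) = e^(-5) * 5^7 / 7!
≈ 0.006737946999 * 78125 / 5040
≈ 0.104445

0.104445


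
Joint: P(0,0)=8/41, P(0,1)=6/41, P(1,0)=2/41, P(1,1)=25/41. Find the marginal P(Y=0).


P(Y=0) = P(0,0)+P(1,0) = 8/41 + 2/41 = 10/41

10/41


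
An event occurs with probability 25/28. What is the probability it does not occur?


P(A') = 1 - P(A) = 1 - 25/28 = 3/28

3/28


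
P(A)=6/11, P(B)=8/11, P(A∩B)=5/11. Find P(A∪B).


P(A∪B) = P(A) + P(B) - P(A∩B)
= 6/11 + 8/11 - 5/11 = 9/11

9/11


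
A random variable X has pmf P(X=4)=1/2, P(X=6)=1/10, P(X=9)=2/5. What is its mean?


E[X] = sum(x * P(x))
= 4*1/2 + 6*1/10 + 9*2/5
= 31/5

31/5


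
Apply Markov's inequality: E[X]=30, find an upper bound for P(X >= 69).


Markov: P(X >= a) <= E[X]/a
P(X >= 69) <= 30/69 = 10/23

10/23


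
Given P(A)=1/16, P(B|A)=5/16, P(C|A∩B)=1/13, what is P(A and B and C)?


P(A∩B∩C) = P(A) * P(B|A) * P(C|A∩B)
= 1/16 * 5/16 * 1/13
= 5/256 * 1/13 = 5/3328

5/3328


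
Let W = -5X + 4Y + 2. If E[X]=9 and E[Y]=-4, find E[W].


E[-5X + 4Y + 2] = -5*E[X] + 4*E[Y] + 2
= (-5)*(9) + (4)*(-4) + (2)
= -45 - 16 + 2 = -59

-59


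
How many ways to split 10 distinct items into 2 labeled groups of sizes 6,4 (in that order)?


10! = 3628800
Denominator: 6!=720 * 4!=24
Coefficient = 3628800 / 17280 = 210

210


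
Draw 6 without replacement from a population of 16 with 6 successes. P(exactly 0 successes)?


P(X=0) = C(6,0)*C(10,6) / C(16,6)
= 1*210 / 8008
= 210/8008 = 15/572

15/572


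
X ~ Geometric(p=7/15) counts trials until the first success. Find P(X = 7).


P(X=7) = (1-p)^6 * p = (8/15)^6 * 7/15
= 262144/11390625 * 7/15 = 1835008/170859375

1835008/170859375


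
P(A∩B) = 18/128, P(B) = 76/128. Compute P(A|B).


P(A|B) = P(A∩B)/P(B) = (18/128)/(76/128) = 18/76 = 9/38

9/38


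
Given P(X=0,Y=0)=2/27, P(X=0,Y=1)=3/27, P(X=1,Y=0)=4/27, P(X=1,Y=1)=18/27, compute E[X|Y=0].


P(Y=0) = 6/27
E[X|Y=0] = (0*2 + 1*4)/6 = 4/6 = 2/3

2/3


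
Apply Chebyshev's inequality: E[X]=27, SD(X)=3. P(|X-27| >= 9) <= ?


k = 9/3 = 3
Chebyshev: P(|X-mu| >= k*sigma) <= 1/k^2 = 1/3^2 = 1/9

1/9


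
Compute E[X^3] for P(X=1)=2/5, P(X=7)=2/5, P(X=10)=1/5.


E[X^3] = sum(g(x)*P(x))
= 1*2/5 + 343*2/5 + 1000*1/5
= 1688/5

1688/5


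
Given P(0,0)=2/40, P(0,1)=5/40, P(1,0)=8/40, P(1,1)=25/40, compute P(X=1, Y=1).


Read from table: P(X=1, Y=1) = 25/40 = 5/8

5/8


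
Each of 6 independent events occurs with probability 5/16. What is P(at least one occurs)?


P(at least one) = 1 - P(none)
P(none) = (1 - 5/16)^6 = (11/16)^6 = 1771561/16777216
P(at least one) = 1 - 1771561/16777216 = 15005655/16777216

15005655/16777216


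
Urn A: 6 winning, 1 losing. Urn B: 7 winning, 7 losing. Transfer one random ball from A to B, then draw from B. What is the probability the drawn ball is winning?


P(transfer winning) = 6/7; P(transfer losing) = 1/7
If winning transferred: Urn II has 8 winning of 15, so P(winning|winning moved) = 8/15
If losing transferred: Urn II has 7 winning of 15, so P(winning|losing moved) = 7/15
By total probability: P(winning) = 6/7*8/15 + 1/7*7/15 = 11/21

11/21


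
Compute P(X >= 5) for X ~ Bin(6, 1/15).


P(X>=5) = P(X=5) + P(X=6)
= 28/3796875 + 1/11390625
= 17/2278125

17/2278125


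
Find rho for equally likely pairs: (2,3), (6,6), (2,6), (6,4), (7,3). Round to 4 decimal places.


Cov(X,Y) = -0.4400, Var(X) = 4.6400, Var(Y) = 1.8400
rho = Cov/(sqrt(VarX)*sqrt(VarY)) = -0.1506

-0.1506


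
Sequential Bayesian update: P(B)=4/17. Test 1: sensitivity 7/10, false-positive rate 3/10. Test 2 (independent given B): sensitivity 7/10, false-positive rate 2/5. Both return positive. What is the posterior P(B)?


After test 1: P(+) = 7/10*4/17 + 3/10*13/17 = 67/170
P(B|+) = (14/85)/(67/170) = 28/67
After test 2 (use post1 as new prior): P(+) = 7/10*28/67 + 2/5*39/67 = 176/335
P(B|+,+) = (98/335)/(176/335) = 49/88

49/88


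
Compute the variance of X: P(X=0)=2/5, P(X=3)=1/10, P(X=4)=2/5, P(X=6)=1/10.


E[X] = 5/2, E[X^2] = 109/10
Var(X) = E[X^2] - (E[X])^2 = 109/10 - (5/2)^2 = 93/20

93/20


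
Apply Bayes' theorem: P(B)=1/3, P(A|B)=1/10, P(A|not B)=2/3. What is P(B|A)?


P(A) = P(A|B)P(B) + P(A|B')P(B') = 1/10*1/3 + 2/3*2/3 = 43/90
P(B|A) = P(A|B)P(B)/P(A) = (1/30)/(43/90) = 3/43

3/43


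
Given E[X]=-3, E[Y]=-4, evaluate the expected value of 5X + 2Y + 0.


E[5X + 2Y + 0] = 5*E[X] + 2*E[Y] + 0
= (5)*(-3) + (2)*(-4) + (0)
= -15 - 8 + 0 = -23

-23


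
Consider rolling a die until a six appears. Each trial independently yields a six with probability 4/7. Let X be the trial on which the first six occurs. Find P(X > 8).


P(X > 8) = P(first 8 trials all fail) = (1-p)^8 = (3/7)^8 = 6561/5764801

6561/5764801


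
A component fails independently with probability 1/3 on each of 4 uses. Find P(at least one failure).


P(at least one) = 1 - P(none)
P(none) = (1 - 1/3)^4 = (2/3)^4 = 16/81
P(at least one) = 1 - 16/81 = 65/81

65/81


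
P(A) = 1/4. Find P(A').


P(A') = 1 - P(A) = 1 - 1/4 = 3/4

3/4


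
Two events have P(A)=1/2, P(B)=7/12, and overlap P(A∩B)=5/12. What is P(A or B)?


P(A∪B) = P(A) + P(B) - P(A∩B)
= 1/2 + 7/12 - 5/12 = 2/3

2/3


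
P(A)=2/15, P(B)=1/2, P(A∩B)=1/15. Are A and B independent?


P(A)*P(B) = 2/15*1/2 = 1/15
P(A∩B) = 1/15, which equals P(A)P(B), so independent

Yes, A and B are independent


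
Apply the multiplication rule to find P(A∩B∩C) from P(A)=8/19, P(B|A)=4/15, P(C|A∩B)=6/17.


P(A∩B∩C) = P(A) * P(B|A) * P(C|A∩B)
= 8/19 * 4/15 * 6/17
= 32/285 * 6/17 = 64/1615

64/1615


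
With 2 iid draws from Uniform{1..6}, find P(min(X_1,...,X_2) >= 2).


P(min >= 2) = P(all X_i >= 2) = (P(X_1 >= 2))^2
= (5/6)^2 = 25/36

25/36


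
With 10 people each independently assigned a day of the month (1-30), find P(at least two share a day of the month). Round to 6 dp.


P(all different) = prod((30-i)/30 for i=0..9) = 0.184639
P(at least one match) = 1 - 0.184639 = 0.815361

0.815361


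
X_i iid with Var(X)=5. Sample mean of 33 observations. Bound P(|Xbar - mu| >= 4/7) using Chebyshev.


Var(Xbar) = Var(X)/n = 5/33
Chebyshev: P(|Xbar-mu| >= 4/7) <= Var(Xbar)/(4/7)^2 = (5/33)/(16/49) = 245/528

245/528


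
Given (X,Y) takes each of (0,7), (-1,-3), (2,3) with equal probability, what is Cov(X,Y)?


E[X]=1/3, E[Y]=7/3, E[XY]=3
Cov(X,Y) = E[XY] - E[X]E[Y] = 3 - 1/3*7/3 = 20/9

20/9


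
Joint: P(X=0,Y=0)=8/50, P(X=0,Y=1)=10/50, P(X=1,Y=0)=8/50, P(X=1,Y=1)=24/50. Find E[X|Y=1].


P(Y=1) = 34/50
E[X|Y=1] = (0*10 + 1*24)/34 = 24/34 = 12/17

12/17


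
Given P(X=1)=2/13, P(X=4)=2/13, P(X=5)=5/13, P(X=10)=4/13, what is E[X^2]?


E[X^2] = sum(g(x)*P(x))
= 1*2/13 + 16*2/13 + 25*5/13 + 100*4/13
= 43

43


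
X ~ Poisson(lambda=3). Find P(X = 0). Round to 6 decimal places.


P(X=0) = e^(-3) * 3^0 / 0!
≈ 0.04978706837 * 1 / 1
≈ 0.049787

0.049787


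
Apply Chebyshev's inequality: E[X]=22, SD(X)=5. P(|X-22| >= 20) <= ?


k = 20/5 = 4
Chebyshev: P(|X-mu| >= k*sigma) <= 1/k^2 = 1/4^2 = 1/16

1/16


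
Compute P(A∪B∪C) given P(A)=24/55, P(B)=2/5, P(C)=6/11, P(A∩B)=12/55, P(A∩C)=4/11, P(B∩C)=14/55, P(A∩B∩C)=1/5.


P(A∪B∪C) = P(A)+P(B)+P(C) - P(AB)-P(AC)-P(BC) + P(ABC)
= 24/55+2/5+6/11 - 12/55-4/11-14/55 + 1/5
= 41/55

41/55


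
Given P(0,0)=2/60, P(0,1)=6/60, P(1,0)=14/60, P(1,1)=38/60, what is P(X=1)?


P(X=1) = P(1,0)+P(1,1) = 14/60 + 38/60 = 52/60 = 13/15

13/15


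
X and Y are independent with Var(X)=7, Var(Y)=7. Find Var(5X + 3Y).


Independence => Cov(X,Y)=0
Var(5X + 3Y) = 5^2*Var(X) + 3^2*Var(Y)
= 25*7 + 9*7 = 238

238


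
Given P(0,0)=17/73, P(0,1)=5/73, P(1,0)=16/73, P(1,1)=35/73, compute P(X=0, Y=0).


Read from table: P(X=0, Y=0) = 17/73

17/73


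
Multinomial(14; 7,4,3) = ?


14! = 87178291200
Denominator: 7!=5040 * 4!=24 * 3!=6
Coefficient = 87178291200 / 725760 = 120120

120120


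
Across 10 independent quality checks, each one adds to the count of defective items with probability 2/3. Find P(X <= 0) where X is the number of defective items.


P(X<=0) = P(X=0)
= 1/59049
= 1/59049

1/59049


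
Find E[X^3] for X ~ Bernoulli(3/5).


For Bernoulli: X in {0,1}
E[X^3] = 0^3*(1-3/5) + 1^3*3/5 = 3/5

3/5


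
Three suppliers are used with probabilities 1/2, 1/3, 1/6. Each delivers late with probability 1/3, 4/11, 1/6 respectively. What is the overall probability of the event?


P(A) = P(A|B1)P(B1) + P(A|B2)P(B2) + P(A|B3)P(B3)
= 1/3*1/2 + 4/11*1/3 + 1/6*1/6
= 1/6 + 4/33 + 1/36 = 125/396

125/396


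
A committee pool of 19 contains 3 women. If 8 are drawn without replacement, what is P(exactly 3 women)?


P(X=3) = C(3,3)*C(16,5) / C(19,8)
= 1*4368 / 75582
= 4368/75582 = 56/969

56/969


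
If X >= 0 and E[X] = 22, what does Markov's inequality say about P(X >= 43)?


Markov: P(X >= a) <= E[X]/a
P(X >= 43) <= 22/43

22/43


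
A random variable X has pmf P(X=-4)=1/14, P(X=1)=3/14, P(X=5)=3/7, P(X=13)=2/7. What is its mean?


E[X] = sum(x * P(x))
= -4*1/14 + 1*3/14 + 5*3/7 + 13*2/7
= 81/14

81/14


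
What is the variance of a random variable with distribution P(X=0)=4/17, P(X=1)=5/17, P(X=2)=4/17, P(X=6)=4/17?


E[X] = 37/17, E[X^2] = 165/17
Var(X) = E[X^2] - (E[X])^2 = 165/17 - (37/17)^2 = 1436/289

1436/289


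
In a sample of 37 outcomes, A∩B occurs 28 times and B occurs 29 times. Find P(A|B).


P(A|B) = P(A∩B)/P(B) = (28/37)/(29/37) = 28/29

28/29


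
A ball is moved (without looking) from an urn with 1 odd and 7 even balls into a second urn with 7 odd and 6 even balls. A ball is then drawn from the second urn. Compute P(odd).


P(transfer odd) = 1/8; P(transfer even) = 7/8
If odd transferred: Urn II has 8 odd of 14, so P(odd|odd moved) = 4/7
If even transferred: Urn II has 7 odd of 14, so P(odd|even moved) = 1/2
By total probability: P(odd) = 1/8*4/7 + 7/8*1/2 = 57/112

57/112


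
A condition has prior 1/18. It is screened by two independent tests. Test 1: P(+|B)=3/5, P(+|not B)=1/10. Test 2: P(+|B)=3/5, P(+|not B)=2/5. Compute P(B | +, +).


After test 1: P(+) = 3/5*1/18 + 1/10*17/18 = 23/180
P(B|+) = (1/30)/(23/180) = 6/23
After test 2 (use post1 as new prior): P(+) = 3/5*6/23 + 2/5*17/23 = 52/115
P(B|+,+) = (18/115)/(52/115) = 9/26

9/26


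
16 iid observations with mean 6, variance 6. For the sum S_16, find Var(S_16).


By independence, Var(S_n) = n*Var(X_1) = 16*6 = 96

96


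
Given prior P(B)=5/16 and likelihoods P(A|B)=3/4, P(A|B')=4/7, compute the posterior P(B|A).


P(A) = P(A|B)P(B) + P(A|B')P(B') = 3/4*5/16 + 4/7*11/16 = 281/448
P(B|A) = P(A|B)P(B)/P(A) = (15/64)/(281/448) = 105/281

105/281


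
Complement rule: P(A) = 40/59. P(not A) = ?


P(A') = 1 - P(A) = 1 - 40/59 = 19/59

19/59


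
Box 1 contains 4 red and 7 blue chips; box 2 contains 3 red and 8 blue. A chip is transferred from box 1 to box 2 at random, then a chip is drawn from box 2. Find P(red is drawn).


P(transfer red) = 4/11; P(transfer blue) = 7/11
If red transferred: Urn II has 4 red of 12, so P(red|red moved) = 1/3
If blue transferred: Urn II has 3 red of 12, so P(red|blue moved) = 1/4
By total probability: P(red) = 4/11*1/3 + 7/11*1/4 = 37/132

37/132


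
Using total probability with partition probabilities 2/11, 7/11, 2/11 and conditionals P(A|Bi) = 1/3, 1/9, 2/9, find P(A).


P(A) = P(A|B1)P(B1) + P(A|B2)P(B2) + P(A|B3)P(B3)
= 1/3*2/11 + 1/9*7/11 + 2/9*2/11
= 2/33 + 7/99 + 4/99 = 17/99

17/99


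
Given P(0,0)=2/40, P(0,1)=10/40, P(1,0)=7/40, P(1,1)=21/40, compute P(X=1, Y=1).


Read from table: P(X=1, Y=1) = 21/40

21/40


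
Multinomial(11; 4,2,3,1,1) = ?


11! = 39916800
Denominator: 4!=24 * 2!=2 * 3!=6 * 1!=1 * 1!=1
Coefficient = 39916800 / 288 = 138600

138600


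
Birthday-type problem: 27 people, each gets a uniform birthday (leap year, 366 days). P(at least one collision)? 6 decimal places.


P(all different) = prod((366-i)/366 for i=0..26) = 0.374173
P(at least one match) = 1 - 0.374173 = 0.625827

0.625827


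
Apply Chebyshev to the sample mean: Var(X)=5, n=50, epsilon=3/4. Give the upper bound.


Var(Xbar) = Var(X)/n = 5/50
Chebyshev: P(|Xbar-mu| >= 3/4) <= Var(Xbar)/(3/4)^2 = (1/10)/(9/16) = 8/45

8/45


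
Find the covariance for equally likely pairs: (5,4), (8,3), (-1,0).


E[X]=4, E[Y]=7/3, E[XY]=44/3
Cov(X,Y) = E[XY] - E[X]E[Y] = 44/3 - 4*7/3 = 16/3

16/3


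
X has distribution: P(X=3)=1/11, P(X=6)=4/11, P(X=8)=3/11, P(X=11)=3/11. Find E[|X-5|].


E[|X-5|] = sum(g(x)*P(x))
= 2*1/11 + 1*4/11 + 3*3/11 + 6*3/11
= 3

3


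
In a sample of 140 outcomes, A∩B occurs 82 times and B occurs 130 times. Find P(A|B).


P(A|B) = P(A∩B)/P(B) = (82/140)/(130/140) = 82/130 = 41/65

41/65


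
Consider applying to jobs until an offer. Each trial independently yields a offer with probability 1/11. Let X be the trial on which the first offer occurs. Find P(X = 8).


P(X=8) = (1-p)^7 * p = (10/11)^7 * 1/11
= 10000000/19487171 * 1/11 = 10000000/214358881

10000000/214358881


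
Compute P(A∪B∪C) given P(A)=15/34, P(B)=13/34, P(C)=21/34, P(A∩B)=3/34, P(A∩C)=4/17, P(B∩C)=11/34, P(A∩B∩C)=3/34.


P(A∪B∪C) = P(A)+P(B)+P(C) - P(AB)-P(AC)-P(BC) + P(ABC)
= 15/34+13/34+21/34 - 3/34-4/17-11/34 + 3/34
= 15/17

15/17


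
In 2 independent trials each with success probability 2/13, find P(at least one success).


P(at least one) = 1 - P(none)
P(none) = (1 - 2/13)^2 = (11/13)^2 = 121/169
P(at least one) = 1 - 121/169 = 48/169

48/169


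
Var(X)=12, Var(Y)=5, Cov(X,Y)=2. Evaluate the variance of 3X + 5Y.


Var(3X + 5Y) = 3^2*Var(X) + 5^2*Var(Y) + 2*3*5*Cov(X,Y)
= 9*12 + 25*5 + 30*2
= 108 + 125 + 60 = 293

293


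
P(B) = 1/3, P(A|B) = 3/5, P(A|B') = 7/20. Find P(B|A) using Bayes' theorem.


P(A) = P(A|B)P(B) + P(A|B')P(B') = 3/5*1/3 + 7/20*2/3 = 13/30
P(B|A) = P(A|B)P(B)/P(A) = (1/5)/(13/30) = 6/13

6/13


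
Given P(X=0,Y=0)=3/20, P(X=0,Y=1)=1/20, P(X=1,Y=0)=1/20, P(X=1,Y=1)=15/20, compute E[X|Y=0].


P(Y=0) = 4/20
E[X|Y=0] = (0*3 + 1*1)/4 = 1/4

1/4


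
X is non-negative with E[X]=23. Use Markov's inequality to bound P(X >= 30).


Markov: P(X >= a) <= E[X]/a
P(X >= 30) <= 23/30

23/30


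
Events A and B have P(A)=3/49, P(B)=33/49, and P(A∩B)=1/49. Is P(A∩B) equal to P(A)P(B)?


P(A)*P(B) = 3/49*33/49 = 99/2401
P(A∩B) = 1/49 != 99/2401, so not independent

No, A and B are not independent


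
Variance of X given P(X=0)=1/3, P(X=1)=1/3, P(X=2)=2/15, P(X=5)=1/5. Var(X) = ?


E[X] = 8/5, E[X^2] = 88/15
Var(X) = E[X^2] - (E[X])^2 = 88/15 - (8/5)^2 = 248/75

248/75


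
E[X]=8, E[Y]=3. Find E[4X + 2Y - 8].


E[4X + 2Y - 8] = 4*E[X] + 2*E[Y] - 8
= (4)*(8) + (2)*(3) + (-8)
= 32 + 6 - 8 = 30

30


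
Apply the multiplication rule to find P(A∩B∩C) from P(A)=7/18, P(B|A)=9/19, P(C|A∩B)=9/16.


P(A∩B∩C) = P(A) * P(B|A) * P(C|A∩B)
= 7/18 * 9/19 * 9/16
= 7/38 * 9/16 = 63/608

63/608


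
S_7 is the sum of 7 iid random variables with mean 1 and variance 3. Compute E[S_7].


E[S_n] = n*E[X_1] = 7*1 = 7

7


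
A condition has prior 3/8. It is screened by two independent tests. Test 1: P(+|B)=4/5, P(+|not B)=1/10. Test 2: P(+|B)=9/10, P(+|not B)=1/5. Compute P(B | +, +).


After test 1: P(+) = 4/5*3/8 + 1/10*5/8 = 29/80
P(B|+) = (3/10)/(29/80) = 24/29
After test 2 (use post1 as new prior): P(+) = 9/10*24/29 + 1/5*5/29 = 113/145
P(B|+,+) = (108/145)/(113/145) = 108/113

108/113


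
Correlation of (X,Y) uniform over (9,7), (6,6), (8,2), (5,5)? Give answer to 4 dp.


Cov(X,Y) = 0.0000, Var(X) = 2.5000, Var(Y) = 3.5000
rho = Cov/(sqrt(VarX)*sqrt(VarY)) = 0.0000

0.0000


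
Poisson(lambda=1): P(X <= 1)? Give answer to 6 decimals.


P(X<=1) = e^(-1)*1^0/0! + e^(-1)*1^1/1!
≈ 0.3678794412 + 0.3678794412
= 0.7357588824
≈ 0.735759

0.735759


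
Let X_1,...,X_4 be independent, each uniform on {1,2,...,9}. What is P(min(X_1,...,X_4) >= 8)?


P(min >= 8) = P(all X_i >= 8) = (P(X_1 >= 8))^4
= (2/9)^4 = 16/6561

16/6561


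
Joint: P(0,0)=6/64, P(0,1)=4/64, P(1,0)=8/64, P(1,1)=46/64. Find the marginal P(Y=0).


P(Y=0) = P(0,0)+P(1,0) = 6/64 + 8/64 = 14/64 = 7/32

7/32


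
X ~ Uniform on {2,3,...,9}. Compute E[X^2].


E[X^2] = (1/8) * sum(x^2 for x=2..9)
= 284/8 = 71/2

71/2


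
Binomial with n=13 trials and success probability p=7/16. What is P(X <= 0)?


P(X<=0) = P(X=0)
= 2541865828329/4503599627370496
= 2541865828329/4503599627370496

2541865828329/4503599627370496


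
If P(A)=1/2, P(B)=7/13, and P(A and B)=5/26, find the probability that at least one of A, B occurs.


P(A∪B) = P(A) + P(B) - P(A∩B)
= 1/2 + 7/13 - 5/26 = 11/13

11/13


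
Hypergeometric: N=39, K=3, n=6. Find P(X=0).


P(X=0) = C(3,0)*C(36,6) / C(39,6)
= 1*1947792 / 3262623
= 1947792/3262623 = 5456/9139

5456/9139


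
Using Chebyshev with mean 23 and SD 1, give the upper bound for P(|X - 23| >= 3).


k = 3/1 = 3
Chebyshev: P(|X-mu| >= k*sigma) <= 1/k^2 = 1/3^2 = 1/9

1/9


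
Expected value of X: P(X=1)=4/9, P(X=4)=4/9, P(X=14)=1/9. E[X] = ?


E[X] = sum(x * P(x))
= 1*4/9 + 4*4/9 + 14*1/9
= 34/9

34/9


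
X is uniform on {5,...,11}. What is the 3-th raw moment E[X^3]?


E[X^3] = (1/7) * sum(x^3 for x=5..11)
= 4256/7 = 608

608


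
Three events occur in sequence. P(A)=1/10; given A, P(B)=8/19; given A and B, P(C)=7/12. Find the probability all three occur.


P(A∩B∩C) = P(A) * P(B|A) * P(C|A∩B)
= 1/10 * 8/19 * 7/12
= 4/95 * 7/12 = 7/285

7/285


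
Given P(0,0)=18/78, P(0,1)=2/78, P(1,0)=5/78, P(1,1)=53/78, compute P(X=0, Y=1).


Read from table: P(X=0, Y=1) = 2/78 = 1/39

1/39


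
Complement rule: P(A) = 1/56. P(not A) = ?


P(A') = 1 - P(A) = 1 - 1/56 = 55/56

55/56


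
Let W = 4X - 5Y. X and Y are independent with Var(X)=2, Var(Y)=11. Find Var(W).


Independence => Cov(X,Y)=0
Var(4X - 5Y) = 4^2*Var(X) + (-5)^2*Var(Y)
= 16*2 + 25*11 = 307

307


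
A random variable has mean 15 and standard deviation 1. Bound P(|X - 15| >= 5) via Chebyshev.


k = 5/1 = 5
Chebyshev: P(|X-mu| >= k*sigma) <= 1/k^2 = 1/5^2 = 1/25

1/25


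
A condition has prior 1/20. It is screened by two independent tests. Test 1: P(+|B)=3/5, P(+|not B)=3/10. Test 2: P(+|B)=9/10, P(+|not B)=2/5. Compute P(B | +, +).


After test 1: P(+) = 3/5*1/20 + 3/10*19/20 = 63/200
P(B|+) = (3/100)/(63/200) = 2/21
After test 2 (use post1 as new prior): P(+) = 9/10*2/21 + 2/5*19/21 = 47/105
P(B|+,+) = (3/35)/(47/105) = 9/47

9/47


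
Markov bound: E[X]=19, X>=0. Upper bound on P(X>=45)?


Markov: P(X >= a) <= E[X]/a
P(X >= 45) <= 19/45

19/45


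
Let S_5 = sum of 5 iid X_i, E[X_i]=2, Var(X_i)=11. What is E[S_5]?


E[S_n] = n*E[X_1] = 5*2 = 10

10


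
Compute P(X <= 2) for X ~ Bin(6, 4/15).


P(X<=2) = P(X=0) + P(X=1) + P(X=2)
= 1771561/11390625 + 1288408/3796875 + 234256/759375
= 14641/18225

14641/18225


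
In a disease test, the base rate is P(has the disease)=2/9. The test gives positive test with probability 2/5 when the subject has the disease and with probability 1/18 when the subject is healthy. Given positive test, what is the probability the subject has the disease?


P(A) = P(A|B)P(B) + P(A|B')P(B') = 2/5*2/9 + 1/18*7/9 = 107/810
P(B|A) = P(A|B)P(B)/P(A) = (4/45)/(107/810) = 72/107

72/107


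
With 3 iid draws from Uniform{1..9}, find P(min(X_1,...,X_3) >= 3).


P(min >= 3) = P(all X_i >= 3) = (P(X_1 >= 3))^3
= (7/9)^3 = 343/729

343/729


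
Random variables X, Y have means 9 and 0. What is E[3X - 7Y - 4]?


E[3X - 7Y - 4] = 3*E[X] - 7*E[Y] - 4
= (3)*(9) + (-7)*(0) + (-4)
= 27 + 0 - 4 = 23

23


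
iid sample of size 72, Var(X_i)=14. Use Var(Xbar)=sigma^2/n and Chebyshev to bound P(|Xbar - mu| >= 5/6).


Var(Xbar) = Var(X)/n = 14/72
Chebyshev: P(|Xbar-mu| >= 5/6) <= Var(Xbar)/(5/6)^2 = (7/36)/(25/36) = 7/25

7/25


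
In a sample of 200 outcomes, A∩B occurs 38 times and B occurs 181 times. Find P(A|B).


P(A|B) = P(A∩B)/P(B) = (38/200)/(181/200) = 38/181

38/181


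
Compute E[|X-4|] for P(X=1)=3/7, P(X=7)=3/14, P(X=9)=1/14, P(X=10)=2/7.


E[|X-4|] = sum(g(x)*P(x))
= 3*3/7 + 3*3/14 + 5*1/14 + 6*2/7
= 4

4


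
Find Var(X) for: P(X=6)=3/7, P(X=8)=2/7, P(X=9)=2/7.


E[X] = 52/7, E[X^2] = 398/7
Var(X) = E[X^2] - (E[X])^2 = 398/7 - (52/7)^2 = 82/49

82/49


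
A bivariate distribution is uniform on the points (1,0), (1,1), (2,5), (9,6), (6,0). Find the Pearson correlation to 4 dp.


Cov(X,Y) = 3.8800, Var(X) = 10.1600, Var(Y) = 6.6400
rho = Cov/(sqrt(VarX)*sqrt(VarY)) = 0.4724

0.4724


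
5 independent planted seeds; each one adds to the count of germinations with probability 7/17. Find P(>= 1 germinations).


P(at least one) = 1 - P(none)
P(none) = (1 - 7/17)^5 = (10/17)^5 = 100000/1419857
P(at least one) = 1 - 100000/1419857 = 1319857/1419857

1319857/1419857


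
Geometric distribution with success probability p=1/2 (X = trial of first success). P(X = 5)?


P(X=5) = (1-p)^4 * p = (1/2)^4 * 1/2
= 1/16 * 1/2 = 1/32

1/32


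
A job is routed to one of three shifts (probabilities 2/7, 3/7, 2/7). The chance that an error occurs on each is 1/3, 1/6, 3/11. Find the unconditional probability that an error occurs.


P(A) = P(A|B1)P(B1) + P(A|B2)P(B2) + P(A|B3)P(B3)
= 1/3*2/7 + 1/6*3/7 + 3/11*2/7
= 2/21 + 1/14 + 6/77 = 113/462

113/462


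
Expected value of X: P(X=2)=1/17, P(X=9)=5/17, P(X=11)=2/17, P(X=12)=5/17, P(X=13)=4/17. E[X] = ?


E[X] = sum(x * P(x))
= 2*1/17 + 9*5/17 + 11*2/17 + 12*5/17 + 13*4/17
= 181/17

181/17


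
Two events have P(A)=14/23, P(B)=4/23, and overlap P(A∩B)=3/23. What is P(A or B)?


P(A∪B) = P(A) + P(B) - P(A∩B)
= 14/23 + 4/23 - 3/23 = 15/23

15/23


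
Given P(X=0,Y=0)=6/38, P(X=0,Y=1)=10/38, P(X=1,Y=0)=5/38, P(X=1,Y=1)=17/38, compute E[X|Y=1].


P(Y=1) = 27/38
E[X|Y=1] = (0*10 + 1*17)/27 = 17/27

17/27


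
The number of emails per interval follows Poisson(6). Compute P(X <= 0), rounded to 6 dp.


P(X<=0) = e^(-6)*6^0/0!
≈ 0.0024787522
≈ 0.002479

0.002479


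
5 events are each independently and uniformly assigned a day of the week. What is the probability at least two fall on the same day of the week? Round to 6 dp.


P(all different) = prod((7-i)/7 for i=0..4) = 0.149938
P(at least one match) = 1 - 0.149938 = 0.850062

0.850062


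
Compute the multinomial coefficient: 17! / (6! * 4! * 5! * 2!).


17! = 355687428096000
Denominator: 6!=720 * 4!=24 * 5!=120 * 2!=2
Coefficient = 355687428096000 / 4147200 = 85765680

85765680


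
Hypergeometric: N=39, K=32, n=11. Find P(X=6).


P(X=6) = C(32,6)*C(7,5) / C(39,11)
= 906192*21 / 1676056044
= 19030032/1676056044 = 1764/155363

1764/155363


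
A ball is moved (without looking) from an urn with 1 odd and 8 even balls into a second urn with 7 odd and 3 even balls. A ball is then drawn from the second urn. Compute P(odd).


P(transfer odd) = 1/9; P(transfer even) = 8/9
If odd transferred: Urn II has 8 odd of 11, so P(odd|odd moved) = 8/11
If even transferred: Urn II has 7 odd of 11, so P(odd|even moved) = 7/11
By total probability: P(odd) = 1/9*8/11 + 8/9*7/11 = 64/99

64/99
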